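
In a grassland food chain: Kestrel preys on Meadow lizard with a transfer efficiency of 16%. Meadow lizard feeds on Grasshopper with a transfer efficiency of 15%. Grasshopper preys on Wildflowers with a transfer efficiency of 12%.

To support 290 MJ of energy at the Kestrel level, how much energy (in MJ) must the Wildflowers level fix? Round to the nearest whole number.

100694 MJ

Cumulative transfer efficiency: 0.12 × 0.15 × 0.16 = 0.00288
Wildflowers energy = 290 / 0.00288 = 100694 MJ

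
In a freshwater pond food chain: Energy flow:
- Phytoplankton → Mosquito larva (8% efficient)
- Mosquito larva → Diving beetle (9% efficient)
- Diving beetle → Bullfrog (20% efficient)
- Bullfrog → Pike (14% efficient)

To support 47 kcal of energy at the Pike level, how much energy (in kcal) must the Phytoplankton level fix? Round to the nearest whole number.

Cumulative transfer efficiency: 0.08 × 0.09 × 0.2 × 0.14 = 0.0002016
Phytoplankton energy = 47 / 0.0002016 = 233135 kcal

233135 kcal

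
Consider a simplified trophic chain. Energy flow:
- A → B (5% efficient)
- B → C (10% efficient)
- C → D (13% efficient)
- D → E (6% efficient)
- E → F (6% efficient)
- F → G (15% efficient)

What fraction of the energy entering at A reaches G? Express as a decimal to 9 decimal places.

Product of link efficiencies: 0.05 × 0.1 × 0.13 × 0.06 × 0.06 × 0.15 = 0.000000351

0.000000351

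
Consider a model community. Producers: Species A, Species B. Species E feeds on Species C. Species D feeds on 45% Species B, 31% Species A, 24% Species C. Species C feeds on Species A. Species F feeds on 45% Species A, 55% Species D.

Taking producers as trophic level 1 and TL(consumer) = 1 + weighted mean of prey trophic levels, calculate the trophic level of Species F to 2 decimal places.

2.68

Species C: 1 + 1 = 2
Species D: 1 + (0.45×1 + 0.31×1 + 0.24×2) = 2.24
Species E: 1 + 2 = 3
Species F: 1 + (0.45×1 + 0.55×2.24) = 2.682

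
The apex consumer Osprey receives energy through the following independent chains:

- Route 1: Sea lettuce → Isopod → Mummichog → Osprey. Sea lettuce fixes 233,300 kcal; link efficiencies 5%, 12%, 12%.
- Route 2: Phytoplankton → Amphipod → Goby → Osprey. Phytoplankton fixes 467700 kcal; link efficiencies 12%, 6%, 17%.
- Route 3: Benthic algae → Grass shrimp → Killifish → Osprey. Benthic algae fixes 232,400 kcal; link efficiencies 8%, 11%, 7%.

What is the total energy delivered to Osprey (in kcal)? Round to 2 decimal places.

Route 1: 233300 × 0.05 × 0.12 × 0.12 = 167.976 kcal
Route 2: 467700 × 0.12 × 0.06 × 0.17 = 572.4648 kcal
Route 3: 232400 × 0.08 × 0.11 × 0.07 = 143.1584 kcal
Total at Osprey: 167.976 + 572.4648 + 143.1584 = 883.5992 kcal

883.60 kcal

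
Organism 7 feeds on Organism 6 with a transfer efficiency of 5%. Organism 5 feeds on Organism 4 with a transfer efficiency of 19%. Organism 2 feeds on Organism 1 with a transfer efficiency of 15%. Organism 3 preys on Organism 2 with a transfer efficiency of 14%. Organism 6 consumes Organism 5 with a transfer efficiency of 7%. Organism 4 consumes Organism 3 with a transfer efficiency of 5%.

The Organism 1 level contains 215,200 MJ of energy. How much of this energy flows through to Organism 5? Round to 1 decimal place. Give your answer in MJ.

Organism 2: 215200 × 0.15 = 32280 MJ
Organism 3: 32280 × 0.14 = 4519.2 MJ
Organism 4: 4519.2 × 0.05 = 225.96 MJ
Organism 5: 225.96 × 0.19 = 42.9324 MJ

42.9 MJ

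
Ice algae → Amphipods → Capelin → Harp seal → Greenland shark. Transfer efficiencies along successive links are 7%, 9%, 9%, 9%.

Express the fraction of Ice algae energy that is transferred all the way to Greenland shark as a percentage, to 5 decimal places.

Product of link efficiencies: 0.07 × 0.09 × 0.09 × 0.09 = 0.00005103
As a percentage: 0.00005103 × 100 = 0.00510%

0.00510%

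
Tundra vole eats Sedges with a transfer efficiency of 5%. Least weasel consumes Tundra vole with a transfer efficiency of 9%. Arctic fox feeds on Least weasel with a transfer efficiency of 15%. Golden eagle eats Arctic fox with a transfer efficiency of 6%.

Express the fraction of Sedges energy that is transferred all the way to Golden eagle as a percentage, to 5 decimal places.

Product of link efficiencies: 0.05 × 0.09 × 0.15 × 0.06 = 0.0000405
As a percentage: 0.0000405 × 100 = 0.00405%

0.00405%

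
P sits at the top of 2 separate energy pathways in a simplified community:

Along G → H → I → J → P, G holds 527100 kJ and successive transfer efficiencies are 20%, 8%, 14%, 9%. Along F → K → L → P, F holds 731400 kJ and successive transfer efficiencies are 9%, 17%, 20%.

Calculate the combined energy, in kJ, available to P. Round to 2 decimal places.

2344.35 kJ

Via G: 527100 × 0.2 × 0.08 × 0.14 × 0.09 = 106.26336 kJ
Via F: 731400 × 0.09 × 0.17 × 0.2 = 2238.084 kJ
Total at P: 106.26336 + 2238.084 = 2344.34736 kJ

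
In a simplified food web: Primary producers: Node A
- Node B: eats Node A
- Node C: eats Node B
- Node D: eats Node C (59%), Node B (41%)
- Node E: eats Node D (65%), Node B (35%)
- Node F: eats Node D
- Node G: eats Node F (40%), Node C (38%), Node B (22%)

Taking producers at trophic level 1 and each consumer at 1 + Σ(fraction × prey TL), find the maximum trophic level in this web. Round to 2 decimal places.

4.59

Node B: 1 + 1 = 2
Node C: 1 + 2 = 3
Node D: 1 + (0.59×3 + 0.41×2) = 3.59
Node E: 1 + (0.65×3.59 + 0.35×2) = 4.0335
Node F: 1 + 3.59 = 4.59
Node G: 1 + (0.4×4.59 + 0.38×3 + 0.22×2) = 4.416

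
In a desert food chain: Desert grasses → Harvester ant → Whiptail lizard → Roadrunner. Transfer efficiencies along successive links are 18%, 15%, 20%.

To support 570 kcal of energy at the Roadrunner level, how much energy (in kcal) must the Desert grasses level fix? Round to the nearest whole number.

105556 kcal

Cumulative transfer efficiency: 0.18 × 0.15 × 0.2 = 0.0054
Desert grasses energy = 570 / 0.0054 = 105556 kcal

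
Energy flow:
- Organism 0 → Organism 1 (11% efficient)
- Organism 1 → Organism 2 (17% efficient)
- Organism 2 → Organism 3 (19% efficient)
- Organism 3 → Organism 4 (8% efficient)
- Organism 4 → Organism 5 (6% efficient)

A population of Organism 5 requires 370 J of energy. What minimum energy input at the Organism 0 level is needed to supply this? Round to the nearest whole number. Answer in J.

21695281 J

Cumulative transfer efficiency: 0.11 × 0.17 × 0.19 × 0.08 × 0.06 = 0.0000170544
Organism 0 energy = 370 / 0.0000170544 = 21695281 J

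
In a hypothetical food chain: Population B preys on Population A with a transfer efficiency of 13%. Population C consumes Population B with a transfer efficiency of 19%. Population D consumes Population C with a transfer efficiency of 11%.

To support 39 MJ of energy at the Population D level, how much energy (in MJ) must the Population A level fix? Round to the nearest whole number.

14354 MJ

Cumulative transfer efficiency: 0.13 × 0.19 × 0.11 = 0.002717
Population A energy = 39 / 0.002717 = 14354 MJ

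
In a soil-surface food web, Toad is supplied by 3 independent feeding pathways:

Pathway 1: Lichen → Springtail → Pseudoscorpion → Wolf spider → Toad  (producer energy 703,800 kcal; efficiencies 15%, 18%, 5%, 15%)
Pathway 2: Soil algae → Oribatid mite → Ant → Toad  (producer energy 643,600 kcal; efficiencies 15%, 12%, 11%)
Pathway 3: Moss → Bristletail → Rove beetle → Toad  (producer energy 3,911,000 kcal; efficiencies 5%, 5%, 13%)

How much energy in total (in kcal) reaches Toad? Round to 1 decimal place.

2687.9 kcal

Pathway 1: 703800 × 0.15 × 0.18 × 0.05 × 0.15 = 142.5195 kcal
Pathway 2: 643600 × 0.15 × 0.12 × 0.11 = 1274.328 kcal
Pathway 3: 3911000 × 0.05 × 0.05 × 0.13 = 1271.075 kcal
Total at Toad: 142.5195 + 1274.328 + 1271.075 = 2687.9225 kcal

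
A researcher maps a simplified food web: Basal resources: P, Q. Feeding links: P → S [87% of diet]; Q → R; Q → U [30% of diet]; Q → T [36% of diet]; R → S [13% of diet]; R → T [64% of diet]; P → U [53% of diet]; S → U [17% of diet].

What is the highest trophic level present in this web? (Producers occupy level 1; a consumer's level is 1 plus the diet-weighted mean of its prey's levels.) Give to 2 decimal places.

2.64

R: 1 + 1 = 2
S: 1 + (0.87×1 + 0.13×2) = 2.13
T: 1 + (0.64×2 + 0.36×1) = 2.64
U: 1 + (0.3×1 + 0.53×1 + 0.17×2.13) = 2.1921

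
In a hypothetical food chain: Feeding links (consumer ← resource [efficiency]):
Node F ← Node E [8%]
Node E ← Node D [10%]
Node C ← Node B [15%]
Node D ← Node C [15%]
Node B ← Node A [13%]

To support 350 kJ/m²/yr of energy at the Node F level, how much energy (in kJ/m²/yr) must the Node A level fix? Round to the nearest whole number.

Cumulative transfer efficiency: 0.13 × 0.15 × 0.15 × 0.1 × 0.08 = 0.0000234
Node A energy = 350 / 0.0000234 = 14957265 kJ/m²/yr

14957265 kJ/m²/yr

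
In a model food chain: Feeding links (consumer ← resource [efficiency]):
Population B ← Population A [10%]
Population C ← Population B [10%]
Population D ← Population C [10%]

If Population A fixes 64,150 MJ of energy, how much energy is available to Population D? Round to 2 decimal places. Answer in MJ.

Population B: 64150 × 0.1 = 6415 MJ
Population C: 6415 × 0.1 = 641.5 MJ
Population D: 641.5 × 0.1 = 64.15 MJ

64.15 MJ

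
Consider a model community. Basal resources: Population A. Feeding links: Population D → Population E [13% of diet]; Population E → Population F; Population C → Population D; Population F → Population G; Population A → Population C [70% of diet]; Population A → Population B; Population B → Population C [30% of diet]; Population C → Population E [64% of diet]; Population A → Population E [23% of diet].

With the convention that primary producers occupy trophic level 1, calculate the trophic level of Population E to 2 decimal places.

Population B: 1 + 1 = 2
Population C: 1 + (0.3×2 + 0.7×1) = 2.3
Population D: 1 + 2.3 = 3.3
Population E: 1 + (0.13×3.3 + 0.64×2.3 + 0.23×1) = 3.131
Population F: 1 + 3.131 = 4.131
Population G: 1 + 4.131 = 5.131

3.13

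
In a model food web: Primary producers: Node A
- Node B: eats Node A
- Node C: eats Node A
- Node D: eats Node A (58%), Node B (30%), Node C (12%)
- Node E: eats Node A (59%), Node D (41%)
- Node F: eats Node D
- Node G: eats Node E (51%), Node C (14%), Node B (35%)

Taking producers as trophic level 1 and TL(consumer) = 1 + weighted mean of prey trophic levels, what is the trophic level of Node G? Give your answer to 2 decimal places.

Node B: 1 + 1 = 2
Node C: 1 + 1 = 2
Node D: 1 + (0.58×1 + 0.3×2 + 0.12×2) = 2.42
Node E: 1 + (0.59×1 + 0.41×2.42) = 2.5822
Node F: 1 + 2.42 = 3.42
Node G: 1 + (0.51×2.5822 + 0.14×2 + 0.35×2) = 3.296922

3.30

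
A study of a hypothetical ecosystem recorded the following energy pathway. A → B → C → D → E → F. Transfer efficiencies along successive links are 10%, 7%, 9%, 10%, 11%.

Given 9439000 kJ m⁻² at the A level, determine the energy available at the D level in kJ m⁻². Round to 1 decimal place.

5946.6 kJ m⁻²

B: 9439000 × 0.1 = 943900 kJ m⁻²
C: 943900 × 0.07 = 66073 kJ m⁻²
D: 66073 × 0.09 = 5946.57 kJ m⁻²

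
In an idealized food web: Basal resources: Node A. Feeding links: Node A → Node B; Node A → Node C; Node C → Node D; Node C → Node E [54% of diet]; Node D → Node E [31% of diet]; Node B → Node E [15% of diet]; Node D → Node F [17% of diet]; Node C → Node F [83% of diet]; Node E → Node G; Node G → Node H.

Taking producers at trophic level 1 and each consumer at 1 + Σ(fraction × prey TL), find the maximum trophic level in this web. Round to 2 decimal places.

Node B: 1 + 1 = 2
Node C: 1 + 1 = 2
Node D: 1 + 2 = 3
Node E: 1 + (0.54×2 + 0.31×3 + 0.15×2) = 3.31
Node F: 1 + (0.17×3 + 0.83×2) = 3.17
Node G: 1 + 3.31 = 4.31
Node H: 1 + 4.31 = 5.31

5.31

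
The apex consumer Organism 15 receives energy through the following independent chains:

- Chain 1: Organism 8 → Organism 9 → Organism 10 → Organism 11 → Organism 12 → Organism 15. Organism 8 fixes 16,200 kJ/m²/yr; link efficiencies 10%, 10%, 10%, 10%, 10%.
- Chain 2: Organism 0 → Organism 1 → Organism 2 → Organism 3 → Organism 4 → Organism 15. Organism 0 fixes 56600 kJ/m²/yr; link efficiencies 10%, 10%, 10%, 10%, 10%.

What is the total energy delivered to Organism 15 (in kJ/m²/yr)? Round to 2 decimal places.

0.73 kJ/m²/yr

Chain 1: 16200 × 0.1 × 0.1 × 0.1 × 0.1 × 0.1 = 0.162 kJ/m²/yr
Chain 2: 56600 × 0.1 × 0.1 × 0.1 × 0.1 × 0.1 = 0.566 kJ/m²/yr
Total at Organism 15: 0.162 + 0.566 = 0.728 kJ/m²/yr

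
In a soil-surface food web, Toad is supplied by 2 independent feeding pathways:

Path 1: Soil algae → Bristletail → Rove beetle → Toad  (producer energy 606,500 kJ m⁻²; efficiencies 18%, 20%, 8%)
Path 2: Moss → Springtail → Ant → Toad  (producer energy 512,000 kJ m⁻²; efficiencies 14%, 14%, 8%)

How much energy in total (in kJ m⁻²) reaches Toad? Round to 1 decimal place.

2549.5 kJ m⁻²

Path 1: 606500 × 0.18 × 0.2 × 0.08 = 1746.72 kJ m⁻²
Path 2: 512000 × 0.14 × 0.14 × 0.08 = 802.816 kJ m⁻²
Total at Toad: 1746.72 + 802.816 = 2549.536 kJ m⁻²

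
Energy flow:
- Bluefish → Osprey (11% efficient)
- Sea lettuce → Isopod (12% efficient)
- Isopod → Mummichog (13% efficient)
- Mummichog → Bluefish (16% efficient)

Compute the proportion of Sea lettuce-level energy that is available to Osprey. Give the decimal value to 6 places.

Product of link efficiencies: 0.12 × 0.13 × 0.16 × 0.11 = 0.00027456

0.000275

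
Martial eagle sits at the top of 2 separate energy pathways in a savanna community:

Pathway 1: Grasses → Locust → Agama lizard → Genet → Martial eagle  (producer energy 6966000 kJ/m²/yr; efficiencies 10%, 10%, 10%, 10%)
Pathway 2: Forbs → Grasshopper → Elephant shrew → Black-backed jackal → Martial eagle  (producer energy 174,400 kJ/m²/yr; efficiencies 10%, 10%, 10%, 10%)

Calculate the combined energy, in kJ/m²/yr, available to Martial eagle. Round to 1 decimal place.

714.0 kJ/m²/yr

Pathway 1: 6966000 × 0.1 × 0.1 × 0.1 × 0.1 = 696.6 kJ/m²/yr
Pathway 2: 174400 × 0.1 × 0.1 × 0.1 × 0.1 = 17.44 kJ/m²/yr
Total at Martial eagle: 696.6 + 17.44 = 714.04 kJ/m²/yr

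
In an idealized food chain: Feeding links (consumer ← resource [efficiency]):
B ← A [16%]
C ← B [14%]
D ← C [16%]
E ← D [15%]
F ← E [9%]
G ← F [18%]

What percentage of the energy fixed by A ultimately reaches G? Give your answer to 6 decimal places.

0.000871%

Product of link efficiencies: 0.16 × 0.14 × 0.16 × 0.15 × 0.09 × 0.18 = 0.00000870912
As a percentage: 0.00000870912 × 100 = 0.000871%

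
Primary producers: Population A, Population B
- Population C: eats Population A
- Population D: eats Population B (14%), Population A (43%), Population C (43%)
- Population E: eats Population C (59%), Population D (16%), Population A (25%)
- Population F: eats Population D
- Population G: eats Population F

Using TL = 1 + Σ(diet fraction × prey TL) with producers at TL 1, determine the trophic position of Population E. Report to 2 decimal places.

Population C: 1 + 1 = 2
Population D: 1 + (0.14×1 + 0.43×1 + 0.43×2) = 2.43
Population E: 1 + (0.59×2 + 0.16×2.43 + 0.25×1) = 2.8188
Population F: 1 + 2.43 = 3.43
Population G: 1 + 3.43 = 4.43

2.82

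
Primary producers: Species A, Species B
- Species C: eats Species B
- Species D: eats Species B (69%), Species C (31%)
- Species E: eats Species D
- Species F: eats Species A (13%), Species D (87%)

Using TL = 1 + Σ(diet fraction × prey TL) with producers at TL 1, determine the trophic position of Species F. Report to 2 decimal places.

3.14

Species C: 1 + 1 = 2
Species D: 1 + (0.69×1 + 0.31×2) = 2.31
Species E: 1 + 2.31 = 3.31
Species F: 1 + (0.13×1 + 0.87×2.31) = 3.1397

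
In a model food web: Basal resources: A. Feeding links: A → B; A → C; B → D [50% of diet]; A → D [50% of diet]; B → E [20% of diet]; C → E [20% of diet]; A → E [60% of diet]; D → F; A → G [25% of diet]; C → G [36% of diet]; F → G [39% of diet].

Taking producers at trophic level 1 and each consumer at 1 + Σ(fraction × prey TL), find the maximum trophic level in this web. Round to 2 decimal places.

B: 1 + 1 = 2
C: 1 + 1 = 2
D: 1 + (0.5×2 + 0.5×1) = 2.5
E: 1 + (0.2×2 + 0.2×2 + 0.6×1) = 2.4
F: 1 + 2.5 = 3.5
G: 1 + (0.25×1 + 0.36×2 + 0.39×3.5) = 3.335

3.50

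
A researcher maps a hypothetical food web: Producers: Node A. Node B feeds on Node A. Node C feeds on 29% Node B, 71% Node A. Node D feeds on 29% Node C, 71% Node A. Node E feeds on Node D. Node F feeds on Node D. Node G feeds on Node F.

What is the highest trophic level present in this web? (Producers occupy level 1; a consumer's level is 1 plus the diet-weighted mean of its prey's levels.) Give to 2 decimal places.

4.37

Node B: 1 + 1 = 2
Node C: 1 + (0.29×2 + 0.71×1) = 2.29
Node D: 1 + (0.29×2.29 + 0.71×1) = 2.3741
Node E: 1 + 2.3741 = 3.3741
Node F: 1 + 2.3741 = 3.3741
Node G: 1 + 3.3741 = 4.3741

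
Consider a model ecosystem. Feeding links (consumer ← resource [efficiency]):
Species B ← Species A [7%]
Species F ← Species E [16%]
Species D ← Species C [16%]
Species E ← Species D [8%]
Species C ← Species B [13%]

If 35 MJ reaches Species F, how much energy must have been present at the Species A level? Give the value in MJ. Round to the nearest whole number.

1878005 MJ

Cumulative transfer efficiency: 0.07 × 0.13 × 0.16 × 0.08 × 0.16 = 0.0000186368
Species A energy = 35 / 0.0000186368 = 1878005 MJ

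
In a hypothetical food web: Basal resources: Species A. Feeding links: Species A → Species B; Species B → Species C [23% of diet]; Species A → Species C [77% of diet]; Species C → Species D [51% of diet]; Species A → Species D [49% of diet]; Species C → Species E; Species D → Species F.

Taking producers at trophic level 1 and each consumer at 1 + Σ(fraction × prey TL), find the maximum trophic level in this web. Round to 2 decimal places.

3.63

Species B: 1 + 1 = 2
Species C: 1 + (0.23×2 + 0.77×1) = 2.23
Species D: 1 + (0.51×2.23 + 0.49×1) = 2.6273
Species E: 1 + 2.23 = 3.23
Species F: 1 + 2.6273 = 3.6273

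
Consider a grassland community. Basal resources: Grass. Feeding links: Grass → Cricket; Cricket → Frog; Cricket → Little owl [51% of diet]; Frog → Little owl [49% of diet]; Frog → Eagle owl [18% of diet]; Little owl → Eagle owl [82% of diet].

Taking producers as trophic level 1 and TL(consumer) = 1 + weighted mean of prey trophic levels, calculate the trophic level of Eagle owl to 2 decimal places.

4.40

Cricket: 1 + 1 = 2
Frog: 1 + 2 = 3
Little owl: 1 + (0.51×2 + 0.49×3) = 3.49
Eagle owl: 1 + (0.18×3 + 0.82×3.49) = 4.4018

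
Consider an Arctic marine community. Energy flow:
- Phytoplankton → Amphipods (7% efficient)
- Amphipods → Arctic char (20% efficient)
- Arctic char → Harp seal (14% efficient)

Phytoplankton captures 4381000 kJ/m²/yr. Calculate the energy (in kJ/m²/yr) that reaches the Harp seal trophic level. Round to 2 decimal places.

Amphipods: 4381000 × 0.07 = 306670 kJ/m²/yr
Arctic char: 306670 × 0.2 = 61334 kJ/m²/yr
Harp seal: 61334 × 0.14 = 8586.76 kJ/m²/yr

8586.76 kJ/m²/yr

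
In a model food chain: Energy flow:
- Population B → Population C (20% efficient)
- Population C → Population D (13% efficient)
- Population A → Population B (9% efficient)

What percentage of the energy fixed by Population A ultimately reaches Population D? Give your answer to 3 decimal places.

0.234%

Product of link efficiencies: 0.09 × 0.2 × 0.13 = 0.00234
As a percentage: 0.00234 × 100 = 0.234%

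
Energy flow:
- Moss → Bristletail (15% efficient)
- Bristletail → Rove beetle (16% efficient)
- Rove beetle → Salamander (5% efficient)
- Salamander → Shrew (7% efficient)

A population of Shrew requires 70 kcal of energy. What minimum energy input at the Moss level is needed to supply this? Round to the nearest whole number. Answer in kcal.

Cumulative transfer efficiency: 0.15 × 0.16 × 0.05 × 0.07 = 0.000084
Moss energy = 70 / 0.000084 = 833333 kcal

833333 kcal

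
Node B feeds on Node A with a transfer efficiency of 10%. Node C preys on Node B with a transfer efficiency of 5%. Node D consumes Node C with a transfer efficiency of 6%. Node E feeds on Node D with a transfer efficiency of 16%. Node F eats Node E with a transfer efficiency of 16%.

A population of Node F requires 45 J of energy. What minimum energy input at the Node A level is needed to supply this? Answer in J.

Cumulative transfer efficiency: 0.1 × 0.05 × 0.06 × 0.16 × 0.16 = 0.00000768
Node A energy = 45 / 0.00000768 = 5859375 J

5859375 J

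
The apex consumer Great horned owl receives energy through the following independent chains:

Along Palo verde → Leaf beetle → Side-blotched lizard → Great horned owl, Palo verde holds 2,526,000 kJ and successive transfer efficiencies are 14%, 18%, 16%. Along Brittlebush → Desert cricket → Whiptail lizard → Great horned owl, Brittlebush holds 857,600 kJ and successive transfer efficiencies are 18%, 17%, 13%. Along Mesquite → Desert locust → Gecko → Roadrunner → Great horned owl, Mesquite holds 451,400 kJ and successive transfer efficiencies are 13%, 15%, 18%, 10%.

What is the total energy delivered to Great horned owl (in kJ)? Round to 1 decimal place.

13754.8 kJ

Via Palo verde: 2526000 × 0.14 × 0.18 × 0.16 = 10184.832 kJ
Via Brittlebush: 857600 × 0.18 × 0.17 × 0.13 = 3411.5328 kJ
Via Mesquite: 451400 × 0.13 × 0.15 × 0.18 × 0.1 = 158.4414 kJ
Total at Great horned owl: 10184.832 + 3411.5328 + 158.4414 = 13754.8062 kJ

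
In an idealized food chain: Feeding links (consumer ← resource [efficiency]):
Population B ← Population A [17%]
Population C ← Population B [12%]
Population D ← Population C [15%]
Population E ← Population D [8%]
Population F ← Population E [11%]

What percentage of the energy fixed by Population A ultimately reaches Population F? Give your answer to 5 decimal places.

Product of link efficiencies: 0.17 × 0.12 × 0.15 × 0.08 × 0.11 = 0.000026928
As a percentage: 0.000026928 × 100 = 0.00269%

0.00269%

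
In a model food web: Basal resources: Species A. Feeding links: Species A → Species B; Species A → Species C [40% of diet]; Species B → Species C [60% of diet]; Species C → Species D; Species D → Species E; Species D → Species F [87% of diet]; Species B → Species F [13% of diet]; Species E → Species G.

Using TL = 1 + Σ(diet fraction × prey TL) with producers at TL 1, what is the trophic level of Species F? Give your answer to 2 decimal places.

Species B: 1 + 1 = 2
Species C: 1 + (0.4×1 + 0.6×2) = 2.6
Species D: 1 + 2.6 = 3.6
Species E: 1 + 3.6 = 4.6
Species F: 1 + (0.87×3.6 + 0.13×2) = 4.392
Species G: 1 + 4.6 = 5.6

4.39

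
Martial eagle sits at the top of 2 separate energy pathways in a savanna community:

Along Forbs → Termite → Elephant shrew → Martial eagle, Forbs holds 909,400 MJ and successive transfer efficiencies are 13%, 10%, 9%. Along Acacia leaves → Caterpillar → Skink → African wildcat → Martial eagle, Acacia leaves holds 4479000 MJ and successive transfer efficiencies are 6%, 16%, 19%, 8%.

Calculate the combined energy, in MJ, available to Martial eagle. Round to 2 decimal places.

Via Forbs: 909400 × 0.13 × 0.1 × 0.09 = 1063.998 MJ
Via Acacia leaves: 4479000 × 0.06 × 0.16 × 0.19 × 0.08 = 653.57568 MJ
Total at Martial eagle: 1063.998 + 653.57568 = 1717.57368 MJ

1717.57 MJ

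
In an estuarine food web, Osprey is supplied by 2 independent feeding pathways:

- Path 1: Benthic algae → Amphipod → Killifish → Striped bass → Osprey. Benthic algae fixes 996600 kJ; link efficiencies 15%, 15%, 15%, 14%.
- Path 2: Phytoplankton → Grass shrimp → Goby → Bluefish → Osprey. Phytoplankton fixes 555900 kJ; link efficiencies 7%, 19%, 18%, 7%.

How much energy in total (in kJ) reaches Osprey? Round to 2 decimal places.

Path 1: 996600 × 0.15 × 0.15 × 0.15 × 0.14 = 470.8935 kJ
Path 2: 555900 × 0.07 × 0.19 × 0.18 × 0.07 = 93.157722 kJ
Total at Osprey: 470.8935 + 93.157722 = 564.051222 kJ

564.05 kJ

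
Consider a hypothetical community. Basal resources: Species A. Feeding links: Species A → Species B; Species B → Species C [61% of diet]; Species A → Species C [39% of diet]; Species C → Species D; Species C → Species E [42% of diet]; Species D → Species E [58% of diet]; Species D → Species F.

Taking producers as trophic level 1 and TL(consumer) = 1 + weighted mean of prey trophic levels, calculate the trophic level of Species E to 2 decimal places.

Species B: 1 + 1 = 2
Species C: 1 + (0.61×2 + 0.39×1) = 2.61
Species D: 1 + 2.61 = 3.61
Species E: 1 + (0.42×2.61 + 0.58×3.61) = 4.19
Species F: 1 + 3.61 = 4.61

4.19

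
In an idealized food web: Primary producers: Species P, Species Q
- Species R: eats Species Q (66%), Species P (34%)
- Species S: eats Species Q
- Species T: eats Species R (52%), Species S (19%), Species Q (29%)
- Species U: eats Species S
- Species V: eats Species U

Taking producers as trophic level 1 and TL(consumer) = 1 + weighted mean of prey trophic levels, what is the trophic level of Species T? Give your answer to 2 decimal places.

Species R: 1 + (0.66×1 + 0.34×1) = 2
Species S: 1 + 1 = 2
Species T: 1 + (0.52×2 + 0.19×2 + 0.29×1) = 2.71
Species U: 1 + 2 = 3
Species V: 1 + 3 = 4

2.71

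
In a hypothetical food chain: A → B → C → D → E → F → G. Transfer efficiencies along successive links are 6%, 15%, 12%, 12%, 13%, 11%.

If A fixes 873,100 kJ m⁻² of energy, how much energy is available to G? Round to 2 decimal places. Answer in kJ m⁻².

B: 873100 × 0.06 = 52386 kJ m⁻²
C: 52386 × 0.15 = 7857.9 kJ m⁻²
D: 7857.9 × 0.12 = 942.948 kJ m⁻²
E: 942.948 × 0.12 = 113.15376 kJ m⁻²
F: 113.15376 × 0.13 = 14.7099888 kJ m⁻²
G: 14.7099888 × 0.11 = 1.618098768 kJ m⁻²

1.62 kJ m⁻²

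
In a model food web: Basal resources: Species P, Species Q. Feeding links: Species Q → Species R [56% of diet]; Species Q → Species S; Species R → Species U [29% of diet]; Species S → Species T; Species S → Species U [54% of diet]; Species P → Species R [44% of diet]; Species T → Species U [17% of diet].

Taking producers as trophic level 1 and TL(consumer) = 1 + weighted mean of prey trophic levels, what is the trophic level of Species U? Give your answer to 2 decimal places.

3.17

Species R: 1 + (0.44×1 + 0.56×1) = 2
Species S: 1 + 1 = 2
Species T: 1 + 2 = 3
Species U: 1 + (0.54×2 + 0.17×3 + 0.29×2) = 3.17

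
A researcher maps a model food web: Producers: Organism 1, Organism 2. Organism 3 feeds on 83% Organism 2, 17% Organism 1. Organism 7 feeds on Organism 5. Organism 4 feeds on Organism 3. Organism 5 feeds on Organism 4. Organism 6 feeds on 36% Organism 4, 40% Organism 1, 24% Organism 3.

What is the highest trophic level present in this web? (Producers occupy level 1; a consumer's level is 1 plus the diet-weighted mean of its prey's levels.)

5

Organism 3: 1 + (0.83×1 + 0.17×1) = 2
Organism 4: 1 + 2 = 3
Organism 5: 1 + 3 = 4
Organism 6: 1 + (0.36×3 + 0.4×1 + 0.24×2) = 2.96
Organism 7: 1 + 4 = 5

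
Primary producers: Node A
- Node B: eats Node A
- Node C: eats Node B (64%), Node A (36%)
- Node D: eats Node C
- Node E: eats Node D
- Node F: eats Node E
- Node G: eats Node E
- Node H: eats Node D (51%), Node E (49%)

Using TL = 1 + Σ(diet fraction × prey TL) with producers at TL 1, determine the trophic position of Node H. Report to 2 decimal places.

5.13

Node B: 1 + 1 = 2
Node C: 1 + (0.64×2 + 0.36×1) = 2.64
Node D: 1 + 2.64 = 3.64
Node E: 1 + 3.64 = 4.64
Node F: 1 + 4.64 = 5.64
Node G: 1 + 4.64 = 5.64
Node H: 1 + (0.51×3.64 + 0.49×4.64) = 5.13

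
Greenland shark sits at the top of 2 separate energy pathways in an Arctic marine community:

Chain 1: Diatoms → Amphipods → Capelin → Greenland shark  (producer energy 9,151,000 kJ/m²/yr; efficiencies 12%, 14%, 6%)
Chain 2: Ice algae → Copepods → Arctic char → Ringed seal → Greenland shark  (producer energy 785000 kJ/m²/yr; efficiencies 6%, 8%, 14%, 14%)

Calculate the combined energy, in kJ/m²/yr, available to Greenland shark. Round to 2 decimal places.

Chain 1: 9151000 × 0.12 × 0.14 × 0.06 = 9224.208 kJ/m²/yr
Chain 2: 785000 × 0.06 × 0.08 × 0.14 × 0.14 = 73.8528 kJ/m²/yr
Total at Greenland shark: 9224.208 + 73.8528 = 9298.0608 kJ/m²/yr

9298.06 kJ/m²/yr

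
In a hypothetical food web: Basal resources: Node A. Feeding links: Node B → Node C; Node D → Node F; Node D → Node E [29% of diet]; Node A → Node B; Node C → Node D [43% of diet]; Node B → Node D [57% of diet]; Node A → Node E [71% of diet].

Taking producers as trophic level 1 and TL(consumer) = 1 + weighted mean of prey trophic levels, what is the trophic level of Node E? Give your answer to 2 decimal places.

2.70

Node B: 1 + 1 = 2
Node C: 1 + 2 = 3
Node D: 1 + (0.57×2 + 0.43×3) = 3.43
Node E: 1 + (0.71×1 + 0.29×3.43) = 2.7047
Node F: 1 + 3.43 = 4.43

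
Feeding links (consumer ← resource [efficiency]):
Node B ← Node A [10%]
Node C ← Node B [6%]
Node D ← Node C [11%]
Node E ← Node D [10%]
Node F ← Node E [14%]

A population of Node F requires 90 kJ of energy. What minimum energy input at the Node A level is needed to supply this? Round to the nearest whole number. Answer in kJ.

Cumulative transfer efficiency: 0.1 × 0.06 × 0.11 × 0.1 × 0.14 = 0.00000924
Node A energy = 90 / 0.00000924 = 9740260 kJ

9740260 kJ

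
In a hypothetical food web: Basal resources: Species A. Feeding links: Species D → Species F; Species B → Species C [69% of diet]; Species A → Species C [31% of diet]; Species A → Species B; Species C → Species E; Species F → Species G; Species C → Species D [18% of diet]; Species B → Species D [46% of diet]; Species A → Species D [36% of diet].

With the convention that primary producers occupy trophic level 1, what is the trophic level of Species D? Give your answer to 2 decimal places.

Species B: 1 + 1 = 2
Species C: 1 + (0.31×1 + 0.69×2) = 2.69
Species D: 1 + (0.36×1 + 0.18×2.69 + 0.46×2) = 2.7642
Species E: 1 + 2.69 = 3.69
Species F: 1 + 2.7642 = 3.7642
Species G: 1 + 3.7642 = 4.7642

2.76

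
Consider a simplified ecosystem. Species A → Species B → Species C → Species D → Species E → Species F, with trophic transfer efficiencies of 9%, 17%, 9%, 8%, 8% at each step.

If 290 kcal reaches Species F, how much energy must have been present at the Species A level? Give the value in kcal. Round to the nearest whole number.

Cumulative transfer efficiency: 0.09 × 0.17 × 0.09 × 0.08 × 0.08 = 0.0000088128
Species A energy = 290 / 0.0000088128 = 32906681 kcal

32906681 kcal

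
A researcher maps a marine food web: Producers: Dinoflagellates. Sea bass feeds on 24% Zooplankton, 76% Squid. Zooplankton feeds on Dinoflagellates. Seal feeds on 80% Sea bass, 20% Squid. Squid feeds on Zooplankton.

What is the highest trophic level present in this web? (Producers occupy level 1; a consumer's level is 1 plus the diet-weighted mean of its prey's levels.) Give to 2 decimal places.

4.61

Zooplankton: 1 + 1 = 2
Squid: 1 + 2 = 3
Sea bass: 1 + (0.24×2 + 0.76×3) = 3.76
Seal: 1 + (0.8×3.76 + 0.2×3) = 4.608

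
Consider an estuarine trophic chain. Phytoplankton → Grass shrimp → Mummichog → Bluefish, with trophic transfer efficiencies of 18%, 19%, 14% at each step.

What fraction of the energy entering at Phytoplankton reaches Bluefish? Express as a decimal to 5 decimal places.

Product of link efficiencies: 0.18 × 0.19 × 0.14 = 0.004788

0.00479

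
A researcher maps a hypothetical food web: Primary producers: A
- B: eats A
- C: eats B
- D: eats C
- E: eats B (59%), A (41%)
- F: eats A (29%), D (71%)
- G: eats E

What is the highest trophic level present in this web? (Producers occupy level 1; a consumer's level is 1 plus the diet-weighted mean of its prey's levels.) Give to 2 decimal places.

B: 1 + 1 = 2
C: 1 + 2 = 3
D: 1 + 3 = 4
E: 1 + (0.59×2 + 0.41×1) = 2.59
F: 1 + (0.29×1 + 0.71×4) = 4.13
G: 1 + 2.59 = 3.59

4.13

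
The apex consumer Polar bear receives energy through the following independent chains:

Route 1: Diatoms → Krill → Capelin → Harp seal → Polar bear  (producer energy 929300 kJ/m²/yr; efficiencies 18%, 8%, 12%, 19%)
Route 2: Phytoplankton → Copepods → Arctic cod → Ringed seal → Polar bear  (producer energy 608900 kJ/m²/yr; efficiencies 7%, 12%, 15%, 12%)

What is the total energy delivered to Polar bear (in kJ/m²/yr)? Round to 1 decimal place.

Route 1: 929300 × 0.18 × 0.08 × 0.12 × 0.19 = 305.107776 kJ/m²/yr
Route 2: 608900 × 0.07 × 0.12 × 0.15 × 0.12 = 92.06568 kJ/m²/yr
Total at Polar bear: 305.107776 + 92.06568 = 397.173456 kJ/m²/yr

397.2 kJ/m²/yr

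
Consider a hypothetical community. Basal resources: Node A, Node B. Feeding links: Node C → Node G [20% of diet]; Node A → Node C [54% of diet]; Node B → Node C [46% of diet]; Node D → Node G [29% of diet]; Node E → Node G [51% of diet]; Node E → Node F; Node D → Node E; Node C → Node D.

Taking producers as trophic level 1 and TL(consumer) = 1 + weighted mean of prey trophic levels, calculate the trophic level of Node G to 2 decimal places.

4.31

Node C: 1 + (0.54×1 + 0.46×1) = 2
Node D: 1 + 2 = 3
Node E: 1 + 3 = 4
Node F: 1 + 4 = 5
Node G: 1 + (0.51×4 + 0.29×3 + 0.2×2) = 4.31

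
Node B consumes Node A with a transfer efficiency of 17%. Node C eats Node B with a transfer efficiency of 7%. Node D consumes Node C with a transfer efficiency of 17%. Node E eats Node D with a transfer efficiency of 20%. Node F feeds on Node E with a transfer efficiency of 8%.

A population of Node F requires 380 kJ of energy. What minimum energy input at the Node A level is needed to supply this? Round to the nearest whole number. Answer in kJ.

Cumulative transfer efficiency: 0.17 × 0.07 × 0.17 × 0.2 × 0.08 = 0.000032368
Node A energy = 380 / 0.000032368 = 11739990 kJ

11739990 kJ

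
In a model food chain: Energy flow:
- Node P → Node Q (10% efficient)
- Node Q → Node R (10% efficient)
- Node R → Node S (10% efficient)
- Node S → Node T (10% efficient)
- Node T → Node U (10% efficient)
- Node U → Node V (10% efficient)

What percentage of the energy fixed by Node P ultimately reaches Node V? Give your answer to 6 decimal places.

0.000100%

Product of link efficiencies: 0.1 × 0.1 × 0.1 × 0.1 × 0.1 × 0.1 = 0.000001
As a percentage: 0.000001 × 100 = 0.000100%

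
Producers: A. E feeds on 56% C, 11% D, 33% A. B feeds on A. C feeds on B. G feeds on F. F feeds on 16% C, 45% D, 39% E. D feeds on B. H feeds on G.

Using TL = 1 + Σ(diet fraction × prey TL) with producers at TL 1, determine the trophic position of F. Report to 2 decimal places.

B: 1 + 1 = 2
C: 1 + 2 = 3
D: 1 + 2 = 3
E: 1 + (0.56×3 + 0.11×3 + 0.33×1) = 3.34
F: 1 + (0.16×3 + 0.45×3 + 0.39×3.34) = 4.1326
G: 1 + 4.1326 = 5.1326
H: 1 + 5.1326 = 6.1326

4.13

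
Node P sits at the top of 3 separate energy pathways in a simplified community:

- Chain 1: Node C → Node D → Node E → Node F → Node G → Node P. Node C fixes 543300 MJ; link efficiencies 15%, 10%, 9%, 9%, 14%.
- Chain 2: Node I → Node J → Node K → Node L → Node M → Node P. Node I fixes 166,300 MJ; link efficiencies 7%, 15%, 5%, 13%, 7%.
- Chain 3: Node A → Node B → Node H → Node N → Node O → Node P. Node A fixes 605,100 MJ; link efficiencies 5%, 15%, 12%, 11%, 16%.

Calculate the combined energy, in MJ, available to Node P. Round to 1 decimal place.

19.6 MJ

Chain 1: 543300 × 0.15 × 0.1 × 0.09 × 0.09 × 0.14 = 9.241533 MJ
Chain 2: 166300 × 0.07 × 0.15 × 0.05 × 0.13 × 0.07 = 0.79449825 MJ
Chain 3: 605100 × 0.05 × 0.15 × 0.12 × 0.11 × 0.16 = 9.584784 MJ
Total at Node P: 9.241533 + 0.79449825 + 9.584784 = 19.62081525 MJ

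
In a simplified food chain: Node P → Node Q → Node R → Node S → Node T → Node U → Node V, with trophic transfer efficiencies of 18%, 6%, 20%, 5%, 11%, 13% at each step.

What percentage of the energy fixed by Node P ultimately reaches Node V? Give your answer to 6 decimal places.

0.000154%

Product of link efficiencies: 0.18 × 0.06 × 0.2 × 0.05 × 0.11 × 0.13 = 0.0000015444
As a percentage: 0.0000015444 × 100 = 0.000154%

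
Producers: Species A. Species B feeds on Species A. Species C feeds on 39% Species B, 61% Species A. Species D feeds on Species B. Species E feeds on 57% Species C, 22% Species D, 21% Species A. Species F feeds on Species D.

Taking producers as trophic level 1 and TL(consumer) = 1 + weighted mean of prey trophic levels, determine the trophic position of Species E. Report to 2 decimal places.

3.23

Species B: 1 + 1 = 2
Species C: 1 + (0.39×2 + 0.61×1) = 2.39
Species D: 1 + 2 = 3
Species E: 1 + (0.57×2.39 + 0.22×3 + 0.21×1) = 3.2323
Species F: 1 + 3 = 4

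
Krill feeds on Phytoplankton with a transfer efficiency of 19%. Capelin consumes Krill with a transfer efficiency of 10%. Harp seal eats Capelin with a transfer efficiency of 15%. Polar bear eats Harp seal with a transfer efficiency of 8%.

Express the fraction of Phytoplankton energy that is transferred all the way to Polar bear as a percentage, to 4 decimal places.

Product of link efficiencies: 0.19 × 0.1 × 0.15 × 0.08 = 0.000228
As a percentage: 0.000228 × 100 = 0.0228%

0.0228%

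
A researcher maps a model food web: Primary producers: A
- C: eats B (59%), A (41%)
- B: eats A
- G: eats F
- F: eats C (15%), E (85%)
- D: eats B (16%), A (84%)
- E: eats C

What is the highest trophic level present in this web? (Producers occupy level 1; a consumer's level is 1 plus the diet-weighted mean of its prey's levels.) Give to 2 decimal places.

5.44

B: 1 + 1 = 2
C: 1 + (0.59×2 + 0.41×1) = 2.59
D: 1 + (0.16×2 + 0.84×1) = 2.16
E: 1 + 2.59 = 3.59
F: 1 + (0.15×2.59 + 0.85×3.59) = 4.44
G: 1 + 4.44 = 5.44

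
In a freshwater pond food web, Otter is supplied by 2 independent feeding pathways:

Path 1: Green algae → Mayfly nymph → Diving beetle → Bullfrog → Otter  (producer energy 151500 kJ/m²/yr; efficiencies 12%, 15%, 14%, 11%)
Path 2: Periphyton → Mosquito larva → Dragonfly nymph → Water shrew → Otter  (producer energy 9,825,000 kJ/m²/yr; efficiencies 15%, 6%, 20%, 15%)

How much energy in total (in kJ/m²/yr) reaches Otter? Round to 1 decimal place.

2694.7 kJ/m²/yr

Path 1: 151500 × 0.12 × 0.15 × 0.14 × 0.11 = 41.9958 kJ/m²/yr
Path 2: 9825000 × 0.15 × 0.06 × 0.2 × 0.15 = 2652.75 kJ/m²/yr
Total at Otter: 41.9958 + 2652.75 = 2694.7458 kJ/m²/yr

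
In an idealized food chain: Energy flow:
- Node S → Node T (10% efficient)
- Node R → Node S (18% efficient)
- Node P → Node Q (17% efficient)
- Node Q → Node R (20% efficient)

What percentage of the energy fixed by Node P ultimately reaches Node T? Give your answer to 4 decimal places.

Product of link efficiencies: 0.17 × 0.2 × 0.18 × 0.1 = 0.000612
As a percentage: 0.000612 × 100 = 0.0612%

0.0612%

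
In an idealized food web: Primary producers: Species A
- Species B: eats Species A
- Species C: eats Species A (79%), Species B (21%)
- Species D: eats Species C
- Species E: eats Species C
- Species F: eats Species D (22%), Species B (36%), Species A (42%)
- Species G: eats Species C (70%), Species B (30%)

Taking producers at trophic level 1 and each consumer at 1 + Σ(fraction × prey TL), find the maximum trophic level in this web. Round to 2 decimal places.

3.21

Species B: 1 + 1 = 2
Species C: 1 + (0.79×1 + 0.21×2) = 2.21
Species D: 1 + 2.21 = 3.21
Species E: 1 + 2.21 = 3.21
Species F: 1 + (0.22×3.21 + 0.36×2 + 0.42×1) = 2.8462
Species G: 1 + (0.7×2.21 + 0.3×2) = 3.147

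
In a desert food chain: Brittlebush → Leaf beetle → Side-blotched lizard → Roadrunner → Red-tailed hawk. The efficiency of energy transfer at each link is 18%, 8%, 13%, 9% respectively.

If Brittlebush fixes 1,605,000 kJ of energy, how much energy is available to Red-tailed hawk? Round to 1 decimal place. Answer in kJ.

Leaf beetle: 1605000 × 0.18 = 288900 kJ
Side-blotched lizard: 288900 × 0.08 = 23112 kJ
Roadrunner: 23112 × 0.13 = 3004.56 kJ
Red-tailed hawk: 3004.56 × 0.09 = 270.4104 kJ

270.4 kJ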